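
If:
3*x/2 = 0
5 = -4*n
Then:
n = -5/4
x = 0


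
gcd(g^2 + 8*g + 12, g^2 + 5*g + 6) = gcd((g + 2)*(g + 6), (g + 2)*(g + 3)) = g + 2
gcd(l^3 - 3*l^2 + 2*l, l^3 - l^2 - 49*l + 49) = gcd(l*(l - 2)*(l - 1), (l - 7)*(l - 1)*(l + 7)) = l - 1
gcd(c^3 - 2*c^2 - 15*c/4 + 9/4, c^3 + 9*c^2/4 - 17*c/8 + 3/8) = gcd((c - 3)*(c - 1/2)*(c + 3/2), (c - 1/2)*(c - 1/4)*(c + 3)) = c - 1/2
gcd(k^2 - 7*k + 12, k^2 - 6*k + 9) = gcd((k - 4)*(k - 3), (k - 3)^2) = k - 3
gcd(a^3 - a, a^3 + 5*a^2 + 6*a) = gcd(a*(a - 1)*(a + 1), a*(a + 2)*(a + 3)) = a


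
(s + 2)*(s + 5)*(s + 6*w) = s^3 + 6*s^2*w + 7*s^2 + 42*s*w + 10*s + 60*w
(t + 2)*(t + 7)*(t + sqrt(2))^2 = t^4 + 2*sqrt(2)*t^3 + 9*t^3 + 16*t^2 + 18*sqrt(2)*t^2 + 18*t + 28*sqrt(2)*t + 28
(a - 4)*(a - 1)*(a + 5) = a^3 - 21*a + 20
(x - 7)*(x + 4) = x^2 - 3*x - 28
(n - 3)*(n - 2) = n^2 - 5*n + 6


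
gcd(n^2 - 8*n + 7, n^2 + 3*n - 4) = n - 1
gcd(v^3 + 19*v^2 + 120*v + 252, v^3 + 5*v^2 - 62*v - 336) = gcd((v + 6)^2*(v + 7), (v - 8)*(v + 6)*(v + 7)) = v^2 + 13*v + 42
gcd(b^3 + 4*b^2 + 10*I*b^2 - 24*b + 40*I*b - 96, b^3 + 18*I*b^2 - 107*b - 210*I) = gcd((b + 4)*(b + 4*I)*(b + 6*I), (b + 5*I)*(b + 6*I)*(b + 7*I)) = b + 6*I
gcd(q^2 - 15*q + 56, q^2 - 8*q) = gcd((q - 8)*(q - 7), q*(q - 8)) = q - 8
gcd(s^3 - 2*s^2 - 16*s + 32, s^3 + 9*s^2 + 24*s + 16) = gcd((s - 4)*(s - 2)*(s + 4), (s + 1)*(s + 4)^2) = s + 4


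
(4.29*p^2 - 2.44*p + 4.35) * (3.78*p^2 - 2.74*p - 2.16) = 16.2162*p^4 - 20.9778*p^3 + 13.8622*p^2 - 6.6486*p - 9.396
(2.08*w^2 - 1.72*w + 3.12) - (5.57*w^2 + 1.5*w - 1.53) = -3.49*w^2 - 3.22*w + 4.65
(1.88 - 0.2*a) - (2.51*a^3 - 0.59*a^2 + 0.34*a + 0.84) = -2.51*a^3 + 0.59*a^2 - 0.54*a + 1.04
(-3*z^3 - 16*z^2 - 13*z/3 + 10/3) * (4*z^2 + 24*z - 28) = -12*z^5 - 136*z^4 - 952*z^3/3 + 1072*z^2/3 + 604*z/3 - 280/3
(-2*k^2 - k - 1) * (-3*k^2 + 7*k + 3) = 6*k^4 - 11*k^3 - 10*k^2 - 10*k - 3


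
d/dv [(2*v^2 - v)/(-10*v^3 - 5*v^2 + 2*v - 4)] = (20*v^4 - 20*v^3 - v^2 - 16*v + 4)/(100*v^6 + 100*v^5 - 15*v^4 + 60*v^3 + 44*v^2 - 16*v + 16)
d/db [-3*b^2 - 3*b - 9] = -6*b - 3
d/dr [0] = 0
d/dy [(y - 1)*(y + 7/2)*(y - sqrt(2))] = 3*y^2 - 2*sqrt(2)*y + 5*y - 5*sqrt(2)/2 - 7/2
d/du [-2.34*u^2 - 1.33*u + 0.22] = -4.68*u - 1.33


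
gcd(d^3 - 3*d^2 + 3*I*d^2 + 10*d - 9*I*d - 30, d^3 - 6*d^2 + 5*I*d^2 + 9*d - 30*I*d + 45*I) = d^2 + d*(-3 + 5*I) - 15*I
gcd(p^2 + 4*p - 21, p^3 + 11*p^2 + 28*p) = p + 7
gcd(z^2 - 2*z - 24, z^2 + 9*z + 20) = z + 4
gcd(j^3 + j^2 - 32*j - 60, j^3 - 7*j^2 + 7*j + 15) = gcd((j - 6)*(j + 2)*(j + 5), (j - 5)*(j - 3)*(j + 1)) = 1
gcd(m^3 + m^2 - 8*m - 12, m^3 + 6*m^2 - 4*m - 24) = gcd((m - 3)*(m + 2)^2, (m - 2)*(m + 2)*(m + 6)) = m + 2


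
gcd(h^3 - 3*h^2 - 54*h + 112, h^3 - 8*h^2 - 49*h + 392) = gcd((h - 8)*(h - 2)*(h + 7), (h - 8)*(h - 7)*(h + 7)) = h^2 - h - 56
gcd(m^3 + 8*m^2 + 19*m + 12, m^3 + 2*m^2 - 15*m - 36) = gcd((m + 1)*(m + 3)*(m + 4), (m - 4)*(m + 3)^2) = m + 3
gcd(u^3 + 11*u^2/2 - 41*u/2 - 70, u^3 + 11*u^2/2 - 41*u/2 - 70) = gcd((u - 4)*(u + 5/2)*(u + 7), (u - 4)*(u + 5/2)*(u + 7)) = u^3 + 11*u^2/2 - 41*u/2 - 70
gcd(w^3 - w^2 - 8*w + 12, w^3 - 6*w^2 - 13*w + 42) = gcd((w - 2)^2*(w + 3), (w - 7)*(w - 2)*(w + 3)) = w^2 + w - 6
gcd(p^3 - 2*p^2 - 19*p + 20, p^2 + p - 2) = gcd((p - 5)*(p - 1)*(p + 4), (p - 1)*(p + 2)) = p - 1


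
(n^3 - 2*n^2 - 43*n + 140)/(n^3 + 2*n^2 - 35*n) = (n - 4)/n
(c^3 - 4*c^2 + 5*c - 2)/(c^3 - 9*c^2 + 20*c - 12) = (c - 1)/(c - 6)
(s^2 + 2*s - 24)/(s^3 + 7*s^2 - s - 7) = (s^2 + 2*s - 24)/(s^3 + 7*s^2 - s - 7)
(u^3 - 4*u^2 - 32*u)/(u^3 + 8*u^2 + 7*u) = (u^2 - 4*u - 32)/(u^2 + 8*u + 7)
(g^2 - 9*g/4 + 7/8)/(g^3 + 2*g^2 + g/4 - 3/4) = (4*g - 7)/(2*(2*g^2 + 5*g + 3))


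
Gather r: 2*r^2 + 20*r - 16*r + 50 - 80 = 2*r^2 + 4*r - 30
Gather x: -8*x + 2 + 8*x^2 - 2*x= 8*x^2 - 10*x + 2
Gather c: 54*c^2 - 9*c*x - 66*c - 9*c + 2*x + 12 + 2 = 54*c^2 + c*(-9*x - 75) + 2*x + 14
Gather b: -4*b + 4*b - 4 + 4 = 0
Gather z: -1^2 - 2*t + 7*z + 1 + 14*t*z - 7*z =14*t*z - 2*t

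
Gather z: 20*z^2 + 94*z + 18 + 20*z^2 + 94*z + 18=40*z^2 + 188*z + 36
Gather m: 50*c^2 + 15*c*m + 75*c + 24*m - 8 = 50*c^2 + 75*c + m*(15*c + 24) - 8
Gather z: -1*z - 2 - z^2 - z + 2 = -z^2 - 2*z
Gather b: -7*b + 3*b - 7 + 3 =-4*b - 4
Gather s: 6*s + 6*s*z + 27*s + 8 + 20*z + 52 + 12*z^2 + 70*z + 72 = s*(6*z + 33) + 12*z^2 + 90*z + 132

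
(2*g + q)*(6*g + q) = 12*g^2 + 8*g*q + q^2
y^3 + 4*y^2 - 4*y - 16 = (y - 2)*(y + 2)*(y + 4)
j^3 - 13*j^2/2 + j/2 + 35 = (j - 5)*(j - 7/2)*(j + 2)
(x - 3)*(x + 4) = x^2 + x - 12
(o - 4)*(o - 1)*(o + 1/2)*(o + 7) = o^4 + 5*o^3/2 - 30*o^2 + 25*o/2 + 14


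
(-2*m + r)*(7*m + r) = -14*m^2 + 5*m*r + r^2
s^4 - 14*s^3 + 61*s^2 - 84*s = s*(s - 7)*(s - 4)*(s - 3)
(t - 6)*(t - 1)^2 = t^3 - 8*t^2 + 13*t - 6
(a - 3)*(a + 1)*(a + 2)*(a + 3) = a^4 + 3*a^3 - 7*a^2 - 27*a - 18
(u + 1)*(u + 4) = u^2 + 5*u + 4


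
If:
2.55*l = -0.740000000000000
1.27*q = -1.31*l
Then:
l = -0.29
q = 0.30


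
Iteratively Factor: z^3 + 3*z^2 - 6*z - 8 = (z + 1)*(z^2 + 2*z - 8) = (z - 2)*(z + 1)*(z + 4)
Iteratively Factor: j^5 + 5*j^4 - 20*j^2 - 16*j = (j)*(j^4 + 5*j^3 - 20*j - 16) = j*(j + 2)*(j^3 + 3*j^2 - 6*j - 8) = j*(j - 2)*(j + 2)*(j^2 + 5*j + 4) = j*(j - 2)*(j + 2)*(j + 4)*(j + 1)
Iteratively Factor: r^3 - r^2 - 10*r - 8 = (r - 4)*(r^2 + 3*r + 2) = (r - 4)*(r + 2)*(r + 1)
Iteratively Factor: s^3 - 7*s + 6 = (s - 1)*(s^2 + s - 6) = (s - 1)*(s + 3)*(s - 2)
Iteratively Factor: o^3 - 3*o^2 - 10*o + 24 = (o - 2)*(o^2 - o - 12) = (o - 2)*(o + 3)*(o - 4)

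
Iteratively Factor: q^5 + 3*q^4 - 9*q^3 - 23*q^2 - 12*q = (q)*(q^4 + 3*q^3 - 9*q^2 - 23*q - 12) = q*(q + 1)*(q^3 + 2*q^2 - 11*q - 12) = q*(q + 1)*(q + 4)*(q^2 - 2*q - 3) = q*(q - 3)*(q + 1)*(q + 4)*(q + 1)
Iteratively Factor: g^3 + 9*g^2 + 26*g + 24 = (g + 3)*(g^2 + 6*g + 8) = (g + 2)*(g + 3)*(g + 4)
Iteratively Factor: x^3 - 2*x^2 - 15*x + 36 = (x + 4)*(x^2 - 6*x + 9) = (x - 3)*(x + 4)*(x - 3)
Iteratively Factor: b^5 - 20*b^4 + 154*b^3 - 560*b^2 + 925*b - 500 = (b - 4)*(b^4 - 16*b^3 + 90*b^2 - 200*b + 125) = (b - 5)*(b - 4)*(b^3 - 11*b^2 + 35*b - 25) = (b - 5)*(b - 4)*(b - 1)*(b^2 - 10*b + 25) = (b - 5)^2*(b - 4)*(b - 1)*(b - 5)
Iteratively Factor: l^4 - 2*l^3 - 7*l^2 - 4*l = (l - 4)*(l^3 + 2*l^2 + l) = (l - 4)*(l + 1)*(l^2 + l) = (l - 4)*(l + 1)^2*(l)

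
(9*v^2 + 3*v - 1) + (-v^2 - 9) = 8*v^2 + 3*v - 10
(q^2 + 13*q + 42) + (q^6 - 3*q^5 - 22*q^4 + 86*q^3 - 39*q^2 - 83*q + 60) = q^6 - 3*q^5 - 22*q^4 + 86*q^3 - 38*q^2 - 70*q + 102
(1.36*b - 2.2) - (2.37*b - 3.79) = 1.59 - 1.01*b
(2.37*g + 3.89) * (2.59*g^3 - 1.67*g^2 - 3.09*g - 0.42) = 6.1383*g^4 + 6.1172*g^3 - 13.8196*g^2 - 13.0155*g - 1.6338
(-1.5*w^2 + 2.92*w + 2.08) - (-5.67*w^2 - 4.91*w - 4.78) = 4.17*w^2 + 7.83*w + 6.86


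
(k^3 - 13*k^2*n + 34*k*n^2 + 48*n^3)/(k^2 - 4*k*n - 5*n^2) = (k^2 - 14*k*n + 48*n^2)/(k - 5*n)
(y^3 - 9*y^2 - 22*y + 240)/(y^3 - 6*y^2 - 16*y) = (y^2 - y - 30)/(y*(y + 2))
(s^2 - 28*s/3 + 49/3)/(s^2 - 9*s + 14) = (s - 7/3)/(s - 2)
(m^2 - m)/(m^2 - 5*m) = (m - 1)/(m - 5)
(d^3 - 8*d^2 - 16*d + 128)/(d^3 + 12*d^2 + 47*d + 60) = (d^2 - 12*d + 32)/(d^2 + 8*d + 15)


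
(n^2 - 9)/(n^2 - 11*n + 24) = (n + 3)/(n - 8)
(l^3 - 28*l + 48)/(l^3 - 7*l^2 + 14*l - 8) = (l + 6)/(l - 1)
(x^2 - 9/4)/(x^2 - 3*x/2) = (x + 3/2)/x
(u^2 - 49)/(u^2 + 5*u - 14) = (u - 7)/(u - 2)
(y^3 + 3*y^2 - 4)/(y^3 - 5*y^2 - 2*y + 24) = (y^2 + y - 2)/(y^2 - 7*y + 12)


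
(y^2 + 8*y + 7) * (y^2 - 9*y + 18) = y^4 - y^3 - 47*y^2 + 81*y + 126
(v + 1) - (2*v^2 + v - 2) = 3 - 2*v^2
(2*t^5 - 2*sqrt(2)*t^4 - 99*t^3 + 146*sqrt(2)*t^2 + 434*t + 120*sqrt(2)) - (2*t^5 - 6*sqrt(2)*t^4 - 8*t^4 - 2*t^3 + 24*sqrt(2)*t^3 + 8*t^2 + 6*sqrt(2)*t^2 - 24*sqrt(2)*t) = 4*sqrt(2)*t^4 + 8*t^4 - 97*t^3 - 24*sqrt(2)*t^3 - 8*t^2 + 140*sqrt(2)*t^2 + 24*sqrt(2)*t + 434*t + 120*sqrt(2)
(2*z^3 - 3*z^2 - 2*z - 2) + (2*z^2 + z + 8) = 2*z^3 - z^2 - z + 6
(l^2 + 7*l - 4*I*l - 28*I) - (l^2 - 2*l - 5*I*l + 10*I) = 9*l + I*l - 38*I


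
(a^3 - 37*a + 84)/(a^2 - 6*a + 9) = (a^2 + 3*a - 28)/(a - 3)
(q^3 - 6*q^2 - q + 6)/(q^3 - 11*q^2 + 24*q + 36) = (q - 1)/(q - 6)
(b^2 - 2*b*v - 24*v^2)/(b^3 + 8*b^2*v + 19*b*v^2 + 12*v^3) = (b - 6*v)/(b^2 + 4*b*v + 3*v^2)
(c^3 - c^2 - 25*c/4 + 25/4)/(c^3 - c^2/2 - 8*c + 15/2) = (c + 5/2)/(c + 3)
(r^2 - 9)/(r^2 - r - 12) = (r - 3)/(r - 4)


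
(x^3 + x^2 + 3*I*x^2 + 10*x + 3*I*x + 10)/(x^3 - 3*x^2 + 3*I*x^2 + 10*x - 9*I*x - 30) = (x + 1)/(x - 3)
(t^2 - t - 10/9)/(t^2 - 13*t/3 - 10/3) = (t - 5/3)/(t - 5)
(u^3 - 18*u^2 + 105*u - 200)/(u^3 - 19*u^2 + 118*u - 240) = (u - 5)/(u - 6)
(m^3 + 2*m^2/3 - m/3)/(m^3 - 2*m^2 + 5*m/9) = 3*(m + 1)/(3*m - 5)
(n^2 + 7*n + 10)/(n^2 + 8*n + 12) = (n + 5)/(n + 6)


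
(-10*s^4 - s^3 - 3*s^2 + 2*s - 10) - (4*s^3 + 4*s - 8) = -10*s^4 - 5*s^3 - 3*s^2 - 2*s - 2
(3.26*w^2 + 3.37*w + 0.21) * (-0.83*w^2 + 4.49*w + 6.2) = -2.7058*w^4 + 11.8403*w^3 + 35.169*w^2 + 21.8369*w + 1.302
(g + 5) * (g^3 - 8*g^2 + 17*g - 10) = g^4 - 3*g^3 - 23*g^2 + 75*g - 50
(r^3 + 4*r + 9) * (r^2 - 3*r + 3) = r^5 - 3*r^4 + 7*r^3 - 3*r^2 - 15*r + 27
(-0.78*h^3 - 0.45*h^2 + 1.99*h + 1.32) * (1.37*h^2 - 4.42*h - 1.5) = -1.0686*h^5 + 2.8311*h^4 + 5.8853*h^3 - 6.3124*h^2 - 8.8194*h - 1.98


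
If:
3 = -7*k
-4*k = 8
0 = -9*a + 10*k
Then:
No Solution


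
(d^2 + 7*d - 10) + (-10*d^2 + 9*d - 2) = -9*d^2 + 16*d - 12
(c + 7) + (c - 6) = 2*c + 1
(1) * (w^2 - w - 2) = w^2 - w - 2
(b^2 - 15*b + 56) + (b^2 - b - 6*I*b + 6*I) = 2*b^2 - 16*b - 6*I*b + 56 + 6*I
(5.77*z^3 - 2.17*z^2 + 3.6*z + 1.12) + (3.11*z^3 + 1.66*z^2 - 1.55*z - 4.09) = 8.88*z^3 - 0.51*z^2 + 2.05*z - 2.97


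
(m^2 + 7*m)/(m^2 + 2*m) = (m + 7)/(m + 2)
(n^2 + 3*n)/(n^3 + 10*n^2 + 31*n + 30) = n/(n^2 + 7*n + 10)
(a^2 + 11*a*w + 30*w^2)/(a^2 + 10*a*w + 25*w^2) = (a + 6*w)/(a + 5*w)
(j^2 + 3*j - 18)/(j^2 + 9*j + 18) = (j - 3)/(j + 3)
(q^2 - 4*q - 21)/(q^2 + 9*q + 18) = (q - 7)/(q + 6)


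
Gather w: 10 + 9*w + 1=9*w + 11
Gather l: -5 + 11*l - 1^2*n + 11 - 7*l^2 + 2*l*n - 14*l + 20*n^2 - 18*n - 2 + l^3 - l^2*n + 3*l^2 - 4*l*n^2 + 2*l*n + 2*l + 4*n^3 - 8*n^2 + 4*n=l^3 + l^2*(-n - 4) + l*(-4*n^2 + 4*n - 1) + 4*n^3 + 12*n^2 - 15*n + 4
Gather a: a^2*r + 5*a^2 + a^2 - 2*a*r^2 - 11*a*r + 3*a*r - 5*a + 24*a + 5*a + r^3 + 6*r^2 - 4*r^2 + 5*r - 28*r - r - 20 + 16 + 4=a^2*(r + 6) + a*(-2*r^2 - 8*r + 24) + r^3 + 2*r^2 - 24*r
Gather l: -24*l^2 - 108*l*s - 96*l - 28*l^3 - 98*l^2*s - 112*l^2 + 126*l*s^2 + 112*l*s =-28*l^3 + l^2*(-98*s - 136) + l*(126*s^2 + 4*s - 96)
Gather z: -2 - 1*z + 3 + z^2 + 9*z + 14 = z^2 + 8*z + 15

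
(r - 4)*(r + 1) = r^2 - 3*r - 4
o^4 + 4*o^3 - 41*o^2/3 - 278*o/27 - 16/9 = (o - 8/3)*(o + 1/3)^2*(o + 6)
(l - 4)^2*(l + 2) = l^3 - 6*l^2 + 32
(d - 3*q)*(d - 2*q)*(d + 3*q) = d^3 - 2*d^2*q - 9*d*q^2 + 18*q^3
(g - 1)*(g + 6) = g^2 + 5*g - 6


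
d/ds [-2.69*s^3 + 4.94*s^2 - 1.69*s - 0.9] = -8.07*s^2 + 9.88*s - 1.69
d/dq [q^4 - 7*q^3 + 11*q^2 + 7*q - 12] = 4*q^3 - 21*q^2 + 22*q + 7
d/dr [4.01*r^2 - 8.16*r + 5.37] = 8.02*r - 8.16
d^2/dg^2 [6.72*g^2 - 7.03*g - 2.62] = 13.4400000000000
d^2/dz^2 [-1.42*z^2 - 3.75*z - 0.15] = -2.84000000000000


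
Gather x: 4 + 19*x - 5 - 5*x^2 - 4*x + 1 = -5*x^2 + 15*x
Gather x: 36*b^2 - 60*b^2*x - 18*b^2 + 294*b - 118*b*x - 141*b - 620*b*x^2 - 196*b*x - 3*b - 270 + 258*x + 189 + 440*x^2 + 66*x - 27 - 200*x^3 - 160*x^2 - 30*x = 18*b^2 + 150*b - 200*x^3 + x^2*(280 - 620*b) + x*(-60*b^2 - 314*b + 294) - 108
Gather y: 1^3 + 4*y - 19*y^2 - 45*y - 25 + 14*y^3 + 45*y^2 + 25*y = 14*y^3 + 26*y^2 - 16*y - 24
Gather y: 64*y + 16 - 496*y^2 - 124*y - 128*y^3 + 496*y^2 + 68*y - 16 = -128*y^3 + 8*y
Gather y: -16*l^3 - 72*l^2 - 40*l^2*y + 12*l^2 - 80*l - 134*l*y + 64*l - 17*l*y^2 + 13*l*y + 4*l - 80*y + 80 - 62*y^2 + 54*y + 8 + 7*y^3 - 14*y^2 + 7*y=-16*l^3 - 60*l^2 - 12*l + 7*y^3 + y^2*(-17*l - 76) + y*(-40*l^2 - 121*l - 19) + 88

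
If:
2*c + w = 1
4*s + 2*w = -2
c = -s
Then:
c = 1/2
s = -1/2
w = 0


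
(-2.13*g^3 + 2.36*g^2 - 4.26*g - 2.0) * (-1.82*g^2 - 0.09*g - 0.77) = 3.8766*g^5 - 4.1035*g^4 + 9.1809*g^3 + 2.2062*g^2 + 3.4602*g + 1.54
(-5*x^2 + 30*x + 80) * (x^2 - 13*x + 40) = -5*x^4 + 95*x^3 - 510*x^2 + 160*x + 3200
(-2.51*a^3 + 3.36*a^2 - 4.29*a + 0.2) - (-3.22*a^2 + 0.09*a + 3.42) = -2.51*a^3 + 6.58*a^2 - 4.38*a - 3.22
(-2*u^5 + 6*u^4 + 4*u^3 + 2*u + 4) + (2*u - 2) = -2*u^5 + 6*u^4 + 4*u^3 + 4*u + 2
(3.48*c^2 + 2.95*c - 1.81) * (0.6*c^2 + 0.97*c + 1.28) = 2.088*c^4 + 5.1456*c^3 + 6.2299*c^2 + 2.0203*c - 2.3168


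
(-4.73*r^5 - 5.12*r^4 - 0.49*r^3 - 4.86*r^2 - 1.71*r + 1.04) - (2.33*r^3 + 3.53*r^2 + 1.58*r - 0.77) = -4.73*r^5 - 5.12*r^4 - 2.82*r^3 - 8.39*r^2 - 3.29*r + 1.81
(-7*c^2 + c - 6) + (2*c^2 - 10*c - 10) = -5*c^2 - 9*c - 16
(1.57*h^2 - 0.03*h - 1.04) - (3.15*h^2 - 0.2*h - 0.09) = -1.58*h^2 + 0.17*h - 0.95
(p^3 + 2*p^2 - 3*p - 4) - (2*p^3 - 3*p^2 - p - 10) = -p^3 + 5*p^2 - 2*p + 6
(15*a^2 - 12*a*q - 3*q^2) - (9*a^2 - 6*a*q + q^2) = 6*a^2 - 6*a*q - 4*q^2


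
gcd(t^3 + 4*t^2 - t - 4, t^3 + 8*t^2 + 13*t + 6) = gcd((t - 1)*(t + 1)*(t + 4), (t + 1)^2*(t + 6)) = t + 1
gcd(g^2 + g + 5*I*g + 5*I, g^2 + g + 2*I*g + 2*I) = g + 1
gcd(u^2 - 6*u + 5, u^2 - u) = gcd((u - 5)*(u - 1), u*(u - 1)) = u - 1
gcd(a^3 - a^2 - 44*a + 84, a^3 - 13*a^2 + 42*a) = a - 6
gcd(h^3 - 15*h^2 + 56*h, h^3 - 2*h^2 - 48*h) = h^2 - 8*h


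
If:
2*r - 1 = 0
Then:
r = 1/2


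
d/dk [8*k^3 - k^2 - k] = 24*k^2 - 2*k - 1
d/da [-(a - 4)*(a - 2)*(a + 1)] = -3*a^2 + 10*a - 2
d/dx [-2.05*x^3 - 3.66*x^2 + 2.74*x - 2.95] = -6.15*x^2 - 7.32*x + 2.74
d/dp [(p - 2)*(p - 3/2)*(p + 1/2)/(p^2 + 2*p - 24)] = (p^4 + 4*p^3 - 317*p^2/4 + 141*p - 33)/(p^4 + 4*p^3 - 44*p^2 - 96*p + 576)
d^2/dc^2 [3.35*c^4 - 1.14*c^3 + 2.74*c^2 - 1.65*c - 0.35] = 40.2*c^2 - 6.84*c + 5.48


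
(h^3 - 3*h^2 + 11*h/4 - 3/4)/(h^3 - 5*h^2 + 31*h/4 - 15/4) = (2*h - 1)/(2*h - 5)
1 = 1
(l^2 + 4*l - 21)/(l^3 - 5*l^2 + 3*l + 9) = (l + 7)/(l^2 - 2*l - 3)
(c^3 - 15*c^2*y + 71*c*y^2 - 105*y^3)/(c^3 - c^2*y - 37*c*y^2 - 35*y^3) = (c^2 - 8*c*y + 15*y^2)/(c^2 + 6*c*y + 5*y^2)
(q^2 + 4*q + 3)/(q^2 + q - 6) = (q + 1)/(q - 2)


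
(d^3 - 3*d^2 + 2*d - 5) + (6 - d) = d^3 - 3*d^2 + d + 1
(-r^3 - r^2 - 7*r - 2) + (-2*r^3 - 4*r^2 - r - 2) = -3*r^3 - 5*r^2 - 8*r - 4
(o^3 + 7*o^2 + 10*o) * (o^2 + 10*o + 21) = o^5 + 17*o^4 + 101*o^3 + 247*o^2 + 210*o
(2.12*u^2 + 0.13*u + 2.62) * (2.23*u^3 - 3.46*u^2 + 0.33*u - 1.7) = 4.7276*u^5 - 7.0453*u^4 + 6.0924*u^3 - 12.6263*u^2 + 0.6436*u - 4.454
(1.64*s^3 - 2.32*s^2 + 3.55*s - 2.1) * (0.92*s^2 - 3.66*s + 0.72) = 1.5088*s^5 - 8.1368*s^4 + 12.938*s^3 - 16.5954*s^2 + 10.242*s - 1.512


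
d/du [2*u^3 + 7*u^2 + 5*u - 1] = 6*u^2 + 14*u + 5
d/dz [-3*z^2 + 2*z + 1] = 2 - 6*z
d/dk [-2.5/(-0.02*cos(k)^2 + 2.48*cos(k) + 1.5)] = (0.1*cos(k) - 6.2)*sin(k)/(-0.02*cos(k)^2 + 2.48*cos(k) + 1.5)^2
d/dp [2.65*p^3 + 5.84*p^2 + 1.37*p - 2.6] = 7.95*p^2 + 11.68*p + 1.37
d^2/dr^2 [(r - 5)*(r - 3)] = 2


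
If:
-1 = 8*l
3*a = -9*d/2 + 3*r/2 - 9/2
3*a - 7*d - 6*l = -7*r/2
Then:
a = -7*r/46 - 93/92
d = 10*r/23 - 15/46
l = -1/8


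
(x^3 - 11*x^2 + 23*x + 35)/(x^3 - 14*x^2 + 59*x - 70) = (x + 1)/(x - 2)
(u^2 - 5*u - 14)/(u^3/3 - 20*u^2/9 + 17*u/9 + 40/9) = 9*(u^2 - 5*u - 14)/(3*u^3 - 20*u^2 + 17*u + 40)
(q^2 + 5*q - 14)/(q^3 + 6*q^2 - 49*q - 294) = (q - 2)/(q^2 - q - 42)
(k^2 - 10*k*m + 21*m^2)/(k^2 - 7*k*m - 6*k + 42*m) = (k - 3*m)/(k - 6)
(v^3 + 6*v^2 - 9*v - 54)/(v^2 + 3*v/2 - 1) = 2*(v^3 + 6*v^2 - 9*v - 54)/(2*v^2 + 3*v - 2)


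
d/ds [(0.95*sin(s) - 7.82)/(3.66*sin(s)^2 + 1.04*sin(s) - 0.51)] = (-3.477*sin(s)^2 + 57.2424*sin(s) + 7.6483)*cos(s)/(13.3956*sin(s)^4 + 7.6128*sin(s)^3 - 2.6516*sin(s)^2 - 1.0608*sin(s) + 0.2601)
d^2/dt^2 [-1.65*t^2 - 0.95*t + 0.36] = -3.30000000000000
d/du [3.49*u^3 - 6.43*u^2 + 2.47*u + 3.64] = 10.47*u^2 - 12.86*u + 2.47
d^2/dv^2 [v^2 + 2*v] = 2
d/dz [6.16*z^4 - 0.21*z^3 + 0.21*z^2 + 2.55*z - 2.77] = 24.64*z^3 - 0.63*z^2 + 0.42*z + 2.55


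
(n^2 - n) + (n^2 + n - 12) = 2*n^2 - 12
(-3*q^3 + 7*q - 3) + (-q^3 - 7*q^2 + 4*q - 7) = -4*q^3 - 7*q^2 + 11*q - 10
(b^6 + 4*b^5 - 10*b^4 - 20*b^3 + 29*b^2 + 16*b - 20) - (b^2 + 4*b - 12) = b^6 + 4*b^5 - 10*b^4 - 20*b^3 + 28*b^2 + 12*b - 8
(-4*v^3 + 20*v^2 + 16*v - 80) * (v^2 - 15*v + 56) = -4*v^5 + 80*v^4 - 508*v^3 + 800*v^2 + 2096*v - 4480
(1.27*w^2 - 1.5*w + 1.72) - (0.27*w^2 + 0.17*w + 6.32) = 1.0*w^2 - 1.67*w - 4.6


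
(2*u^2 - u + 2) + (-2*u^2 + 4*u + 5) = 3*u + 7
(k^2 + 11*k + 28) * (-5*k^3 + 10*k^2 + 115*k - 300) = -5*k^5 - 45*k^4 + 85*k^3 + 1245*k^2 - 80*k - 8400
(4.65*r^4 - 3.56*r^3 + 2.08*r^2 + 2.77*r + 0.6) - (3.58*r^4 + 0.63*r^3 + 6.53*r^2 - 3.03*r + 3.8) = 1.07*r^4 - 4.19*r^3 - 4.45*r^2 + 5.8*r - 3.2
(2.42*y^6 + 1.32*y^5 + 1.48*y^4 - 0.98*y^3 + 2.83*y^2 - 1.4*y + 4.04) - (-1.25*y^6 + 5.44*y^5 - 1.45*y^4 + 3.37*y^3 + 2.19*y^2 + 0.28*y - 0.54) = 3.67*y^6 - 4.12*y^5 + 2.93*y^4 - 4.35*y^3 + 0.64*y^2 - 1.68*y + 4.58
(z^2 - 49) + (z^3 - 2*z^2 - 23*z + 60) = z^3 - z^2 - 23*z + 11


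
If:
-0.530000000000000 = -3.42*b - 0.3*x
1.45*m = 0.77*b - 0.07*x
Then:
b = 0.154970760233918 - 0.087719298245614*x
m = 0.0822948175035289 - 0.0948578342407743*x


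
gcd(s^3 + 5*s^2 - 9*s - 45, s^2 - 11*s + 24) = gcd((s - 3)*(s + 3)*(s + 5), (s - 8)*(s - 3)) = s - 3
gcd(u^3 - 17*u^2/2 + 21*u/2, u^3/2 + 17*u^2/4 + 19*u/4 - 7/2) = 1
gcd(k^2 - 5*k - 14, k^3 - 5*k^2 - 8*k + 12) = k + 2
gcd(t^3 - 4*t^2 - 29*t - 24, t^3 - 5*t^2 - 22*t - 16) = t^2 - 7*t - 8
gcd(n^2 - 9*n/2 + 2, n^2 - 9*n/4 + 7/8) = n - 1/2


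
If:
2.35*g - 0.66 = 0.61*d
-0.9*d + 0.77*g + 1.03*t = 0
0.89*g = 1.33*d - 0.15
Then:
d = 0.36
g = 0.38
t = 0.04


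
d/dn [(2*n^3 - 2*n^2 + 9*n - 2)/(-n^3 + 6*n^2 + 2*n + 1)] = (10*n^4 + 26*n^3 - 58*n^2 + 20*n + 13)/(n^6 - 12*n^5 + 32*n^4 + 22*n^3 + 16*n^2 + 4*n + 1)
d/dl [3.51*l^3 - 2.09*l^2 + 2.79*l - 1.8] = 10.53*l^2 - 4.18*l + 2.79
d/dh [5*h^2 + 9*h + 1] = 10*h + 9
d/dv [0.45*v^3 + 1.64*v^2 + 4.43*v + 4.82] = 1.35*v^2 + 3.28*v + 4.43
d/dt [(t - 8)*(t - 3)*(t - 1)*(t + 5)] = 4*t^3 - 21*t^2 - 50*t + 151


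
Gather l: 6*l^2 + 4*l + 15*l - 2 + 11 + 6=6*l^2 + 19*l + 15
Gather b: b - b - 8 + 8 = 0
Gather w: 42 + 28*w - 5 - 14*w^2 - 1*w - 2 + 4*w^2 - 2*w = -10*w^2 + 25*w + 35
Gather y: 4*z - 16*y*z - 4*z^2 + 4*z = -16*y*z - 4*z^2 + 8*z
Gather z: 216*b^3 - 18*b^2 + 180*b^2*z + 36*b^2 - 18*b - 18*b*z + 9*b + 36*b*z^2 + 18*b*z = 216*b^3 + 180*b^2*z + 18*b^2 + 36*b*z^2 - 9*b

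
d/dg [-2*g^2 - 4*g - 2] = -4*g - 4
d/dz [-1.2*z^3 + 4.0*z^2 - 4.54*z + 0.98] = -3.6*z^2 + 8.0*z - 4.54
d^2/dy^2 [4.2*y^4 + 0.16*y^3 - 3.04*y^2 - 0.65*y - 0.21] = 50.4*y^2 + 0.96*y - 6.08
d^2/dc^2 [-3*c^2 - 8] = -6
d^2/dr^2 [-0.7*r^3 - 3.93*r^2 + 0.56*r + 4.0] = -4.2*r - 7.86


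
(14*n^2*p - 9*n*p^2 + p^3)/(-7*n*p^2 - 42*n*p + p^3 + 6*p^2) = (-2*n + p)/(p + 6)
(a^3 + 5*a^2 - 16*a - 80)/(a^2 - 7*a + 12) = (a^2 + 9*a + 20)/(a - 3)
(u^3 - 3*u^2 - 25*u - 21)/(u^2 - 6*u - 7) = u + 3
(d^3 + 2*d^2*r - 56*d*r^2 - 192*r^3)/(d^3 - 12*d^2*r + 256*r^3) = (-d - 6*r)/(-d + 8*r)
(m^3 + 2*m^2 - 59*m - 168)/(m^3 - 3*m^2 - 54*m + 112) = (m + 3)/(m - 2)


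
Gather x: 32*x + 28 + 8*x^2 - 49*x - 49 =8*x^2 - 17*x - 21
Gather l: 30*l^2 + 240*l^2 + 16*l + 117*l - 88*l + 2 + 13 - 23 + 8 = 270*l^2 + 45*l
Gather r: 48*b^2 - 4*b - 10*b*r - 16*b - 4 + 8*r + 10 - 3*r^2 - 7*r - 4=48*b^2 - 20*b - 3*r^2 + r*(1 - 10*b) + 2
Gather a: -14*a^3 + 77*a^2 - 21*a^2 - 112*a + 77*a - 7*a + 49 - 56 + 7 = -14*a^3 + 56*a^2 - 42*a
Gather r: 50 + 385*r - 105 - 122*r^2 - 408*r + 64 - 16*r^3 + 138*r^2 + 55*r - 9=-16*r^3 + 16*r^2 + 32*r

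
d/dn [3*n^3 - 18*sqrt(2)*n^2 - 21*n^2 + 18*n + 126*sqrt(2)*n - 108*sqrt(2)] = 9*n^2 - 36*sqrt(2)*n - 42*n + 18 + 126*sqrt(2)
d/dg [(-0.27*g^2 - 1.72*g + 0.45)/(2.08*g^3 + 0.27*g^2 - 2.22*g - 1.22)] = (0.5616*g^4 + 7.1552*g^3 - 1.7442*g^2 + 0.4158*g + 3.0974)/(4.3264*g^6 + 1.1232*g^5 - 9.1623*g^4 - 6.274*g^3 + 4.2696*g^2 + 5.4168*g + 1.4884)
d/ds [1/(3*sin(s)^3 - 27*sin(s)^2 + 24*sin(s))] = (-cos(s) + 6/tan(s) - 8*cos(s)/(3*sin(s)^2))/((sin(s) - 8)^2*(sin(s) - 1)^2)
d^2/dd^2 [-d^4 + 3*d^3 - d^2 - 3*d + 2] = -12*d^2 + 18*d - 2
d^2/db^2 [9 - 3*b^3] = -18*b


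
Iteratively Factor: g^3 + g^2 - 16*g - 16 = (g - 4)*(g^2 + 5*g + 4) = (g - 4)*(g + 4)*(g + 1)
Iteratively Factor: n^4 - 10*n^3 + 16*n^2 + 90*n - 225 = (n - 5)*(n^3 - 5*n^2 - 9*n + 45) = (n - 5)*(n + 3)*(n^2 - 8*n + 15) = (n - 5)*(n - 3)*(n + 3)*(n - 5)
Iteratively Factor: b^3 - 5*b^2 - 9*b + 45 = (b - 3)*(b^2 - 2*b - 15) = (b - 5)*(b - 3)*(b + 3)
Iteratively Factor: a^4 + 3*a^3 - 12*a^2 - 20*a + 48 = (a + 3)*(a^3 - 12*a + 16) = (a + 3)*(a + 4)*(a^2 - 4*a + 4) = (a - 2)*(a + 3)*(a + 4)*(a - 2)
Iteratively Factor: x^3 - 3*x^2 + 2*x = (x)*(x^2 - 3*x + 2) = x*(x - 2)*(x - 1)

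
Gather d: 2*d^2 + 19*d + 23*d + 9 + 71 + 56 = 2*d^2 + 42*d + 136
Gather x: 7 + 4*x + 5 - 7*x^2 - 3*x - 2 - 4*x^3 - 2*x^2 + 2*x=-4*x^3 - 9*x^2 + 3*x + 10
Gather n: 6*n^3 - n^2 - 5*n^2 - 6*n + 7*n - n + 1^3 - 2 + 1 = 6*n^3 - 6*n^2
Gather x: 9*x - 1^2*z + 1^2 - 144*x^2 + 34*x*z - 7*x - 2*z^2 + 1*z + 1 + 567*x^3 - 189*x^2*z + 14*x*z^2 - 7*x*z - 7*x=567*x^3 + x^2*(-189*z - 144) + x*(14*z^2 + 27*z - 5) - 2*z^2 + 2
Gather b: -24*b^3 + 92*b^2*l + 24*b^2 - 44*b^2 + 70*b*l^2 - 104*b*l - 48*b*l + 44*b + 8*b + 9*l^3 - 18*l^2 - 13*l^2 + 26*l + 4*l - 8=-24*b^3 + b^2*(92*l - 20) + b*(70*l^2 - 152*l + 52) + 9*l^3 - 31*l^2 + 30*l - 8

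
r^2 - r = r*(r - 1)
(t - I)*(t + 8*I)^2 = t^3 + 15*I*t^2 - 48*t + 64*I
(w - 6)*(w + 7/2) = w^2 - 5*w/2 - 21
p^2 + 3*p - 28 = (p - 4)*(p + 7)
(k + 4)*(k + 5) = k^2 + 9*k + 20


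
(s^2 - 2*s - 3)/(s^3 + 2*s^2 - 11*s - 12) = 1/(s + 4)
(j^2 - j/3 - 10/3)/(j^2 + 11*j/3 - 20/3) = (3*j^2 - j - 10)/(3*j^2 + 11*j - 20)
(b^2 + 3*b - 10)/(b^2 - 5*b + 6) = (b + 5)/(b - 3)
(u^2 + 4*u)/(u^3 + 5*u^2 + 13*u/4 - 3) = 4*u/(4*u^2 + 4*u - 3)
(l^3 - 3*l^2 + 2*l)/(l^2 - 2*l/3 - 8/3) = 3*l*(l - 1)/(3*l + 4)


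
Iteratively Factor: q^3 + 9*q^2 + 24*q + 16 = (q + 4)*(q^2 + 5*q + 4) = (q + 4)^2*(q + 1)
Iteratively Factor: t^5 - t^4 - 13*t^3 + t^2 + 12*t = (t - 1)*(t^4 - 13*t^2 - 12*t) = (t - 1)*(t + 3)*(t^3 - 3*t^2 - 4*t) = (t - 4)*(t - 1)*(t + 3)*(t^2 + t) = t*(t - 4)*(t - 1)*(t + 3)*(t + 1)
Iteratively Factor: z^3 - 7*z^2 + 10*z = (z - 2)*(z^2 - 5*z) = (z - 5)*(z - 2)*(z)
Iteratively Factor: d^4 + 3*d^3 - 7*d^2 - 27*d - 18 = (d + 2)*(d^3 + d^2 - 9*d - 9) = (d - 3)*(d + 2)*(d^2 + 4*d + 3) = (d - 3)*(d + 1)*(d + 2)*(d + 3)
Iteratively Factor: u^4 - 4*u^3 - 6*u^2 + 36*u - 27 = (u - 3)*(u^3 - u^2 - 9*u + 9) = (u - 3)^2*(u^2 + 2*u - 3) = (u - 3)^2*(u + 3)*(u - 1)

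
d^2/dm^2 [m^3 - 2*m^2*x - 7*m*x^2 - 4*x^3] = 6*m - 4*x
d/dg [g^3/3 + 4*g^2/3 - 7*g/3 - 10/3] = g^2 + 8*g/3 - 7/3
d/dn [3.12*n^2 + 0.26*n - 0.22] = 6.24*n + 0.26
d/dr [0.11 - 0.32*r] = -0.320000000000000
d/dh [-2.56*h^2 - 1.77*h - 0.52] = -5.12*h - 1.77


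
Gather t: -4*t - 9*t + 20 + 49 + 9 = 78 - 13*t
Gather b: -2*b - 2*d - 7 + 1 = -2*b - 2*d - 6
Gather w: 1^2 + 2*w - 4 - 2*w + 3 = 0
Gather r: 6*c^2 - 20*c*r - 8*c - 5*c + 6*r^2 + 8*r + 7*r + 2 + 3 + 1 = 6*c^2 - 13*c + 6*r^2 + r*(15 - 20*c) + 6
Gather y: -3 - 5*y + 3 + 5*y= 0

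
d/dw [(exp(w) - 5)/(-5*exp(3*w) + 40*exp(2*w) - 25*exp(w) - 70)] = ((exp(w) - 5)*(3*exp(2*w) - 16*exp(w) + 5) - exp(3*w) + 8*exp(2*w) - 5*exp(w) - 14)*exp(w)/(5*(exp(3*w) - 8*exp(2*w) + 5*exp(w) + 14)^2)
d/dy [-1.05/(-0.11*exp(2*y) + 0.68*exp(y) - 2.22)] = (0.714 - 0.231*exp(y))*exp(y)/(0.11*exp(2*y) - 0.68*exp(y) + 2.22)^2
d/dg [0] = 0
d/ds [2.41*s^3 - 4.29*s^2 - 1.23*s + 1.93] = 7.23*s^2 - 8.58*s - 1.23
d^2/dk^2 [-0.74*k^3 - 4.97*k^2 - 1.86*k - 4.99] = -4.44*k - 9.94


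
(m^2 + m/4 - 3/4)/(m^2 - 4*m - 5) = (m - 3/4)/(m - 5)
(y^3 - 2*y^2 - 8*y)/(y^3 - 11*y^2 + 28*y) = (y + 2)/(y - 7)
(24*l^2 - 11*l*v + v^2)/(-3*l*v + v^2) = (-8*l + v)/v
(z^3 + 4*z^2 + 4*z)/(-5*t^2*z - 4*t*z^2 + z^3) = (z^2 + 4*z + 4)/(-5*t^2 - 4*t*z + z^2)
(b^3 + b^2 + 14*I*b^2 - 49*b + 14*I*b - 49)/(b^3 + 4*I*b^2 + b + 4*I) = (b^3 + b^2*(1 + 14*I) + b*(-49 + 14*I) - 49)/(b^3 + 4*I*b^2 + b + 4*I)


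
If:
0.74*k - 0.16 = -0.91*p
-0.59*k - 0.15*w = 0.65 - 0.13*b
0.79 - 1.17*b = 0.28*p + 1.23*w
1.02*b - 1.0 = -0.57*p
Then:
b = 0.42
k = -1.01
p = 1.00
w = 0.01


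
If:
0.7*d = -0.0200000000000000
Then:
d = -0.03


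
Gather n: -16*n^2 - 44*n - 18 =-16*n^2 - 44*n - 18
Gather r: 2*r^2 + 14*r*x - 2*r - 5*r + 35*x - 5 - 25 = 2*r^2 + r*(14*x - 7) + 35*x - 30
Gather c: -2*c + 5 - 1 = 4 - 2*c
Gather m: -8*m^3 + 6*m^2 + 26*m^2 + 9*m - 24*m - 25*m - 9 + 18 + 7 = -8*m^3 + 32*m^2 - 40*m + 16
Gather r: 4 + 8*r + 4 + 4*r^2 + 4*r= 4*r^2 + 12*r + 8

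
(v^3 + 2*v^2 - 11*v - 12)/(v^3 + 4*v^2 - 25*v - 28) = (v^2 + v - 12)/(v^2 + 3*v - 28)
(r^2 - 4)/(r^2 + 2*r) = (r - 2)/r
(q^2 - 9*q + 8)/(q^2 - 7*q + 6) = (q - 8)/(q - 6)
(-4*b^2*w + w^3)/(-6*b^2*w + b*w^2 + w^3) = (2*b + w)/(3*b + w)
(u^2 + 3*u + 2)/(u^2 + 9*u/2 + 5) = 2*(u + 1)/(2*u + 5)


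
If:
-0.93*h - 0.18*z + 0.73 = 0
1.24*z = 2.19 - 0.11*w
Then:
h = 0.78494623655914 - 0.193548387096774*z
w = 19.9090909090909 - 11.2727272727273*z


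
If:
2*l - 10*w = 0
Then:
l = 5*w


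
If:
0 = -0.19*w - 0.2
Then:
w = -1.05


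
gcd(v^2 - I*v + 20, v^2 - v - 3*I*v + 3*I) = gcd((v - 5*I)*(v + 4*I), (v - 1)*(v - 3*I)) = 1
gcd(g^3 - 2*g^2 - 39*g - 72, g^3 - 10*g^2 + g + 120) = g^2 - 5*g - 24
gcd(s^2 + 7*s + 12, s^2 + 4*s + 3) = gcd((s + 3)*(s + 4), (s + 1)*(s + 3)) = s + 3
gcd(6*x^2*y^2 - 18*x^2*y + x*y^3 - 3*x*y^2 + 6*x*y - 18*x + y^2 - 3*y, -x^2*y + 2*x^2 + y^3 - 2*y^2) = 1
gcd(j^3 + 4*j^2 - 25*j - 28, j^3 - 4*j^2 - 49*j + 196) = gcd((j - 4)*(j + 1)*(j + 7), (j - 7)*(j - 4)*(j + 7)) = j^2 + 3*j - 28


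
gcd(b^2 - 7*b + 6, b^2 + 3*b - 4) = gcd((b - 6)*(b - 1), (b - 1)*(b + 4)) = b - 1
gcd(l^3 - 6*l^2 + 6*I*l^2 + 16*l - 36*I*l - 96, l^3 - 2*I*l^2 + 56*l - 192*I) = l + 8*I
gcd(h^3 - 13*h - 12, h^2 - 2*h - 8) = h - 4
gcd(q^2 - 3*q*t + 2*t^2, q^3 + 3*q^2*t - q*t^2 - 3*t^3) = q - t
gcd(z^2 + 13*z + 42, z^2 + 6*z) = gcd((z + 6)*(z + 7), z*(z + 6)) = z + 6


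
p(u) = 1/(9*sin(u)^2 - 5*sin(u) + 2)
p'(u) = (-18*sin(u)*cos(u) + 5*cos(u))/(9*sin(u)^2 - 5*sin(u) + 2)^2 = (5 - 18*sin(u))*cos(u)/(9*sin(u)^2 - 5*sin(u) + 2)^2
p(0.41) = 0.70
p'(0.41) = -0.97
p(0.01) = 0.51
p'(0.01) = 1.27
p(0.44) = 0.67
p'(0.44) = -1.07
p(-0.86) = 0.09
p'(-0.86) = 0.10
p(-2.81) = 0.22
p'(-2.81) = -0.49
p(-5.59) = 0.40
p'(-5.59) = -0.81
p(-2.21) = 0.08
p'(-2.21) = -0.08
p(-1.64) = 0.06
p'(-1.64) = -0.01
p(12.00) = 0.14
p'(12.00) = 0.23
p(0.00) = 0.50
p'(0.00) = 1.25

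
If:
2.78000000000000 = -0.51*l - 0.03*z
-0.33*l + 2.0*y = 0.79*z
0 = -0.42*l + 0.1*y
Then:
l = -3.40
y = -14.30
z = -34.78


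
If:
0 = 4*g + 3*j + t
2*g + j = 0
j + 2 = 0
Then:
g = 1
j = -2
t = 2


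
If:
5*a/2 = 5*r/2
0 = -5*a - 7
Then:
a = -7/5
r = -7/5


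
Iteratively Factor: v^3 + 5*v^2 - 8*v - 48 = (v + 4)*(v^2 + v - 12) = (v - 3)*(v + 4)*(v + 4)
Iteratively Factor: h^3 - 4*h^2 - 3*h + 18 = (h + 2)*(h^2 - 6*h + 9) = (h - 3)*(h + 2)*(h - 3)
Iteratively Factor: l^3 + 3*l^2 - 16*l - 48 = (l + 3)*(l^2 - 16) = (l - 4)*(l + 3)*(l + 4)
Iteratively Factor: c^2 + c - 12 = (c + 4)*(c - 3)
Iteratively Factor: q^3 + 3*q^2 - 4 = (q - 1)*(q^2 + 4*q + 4) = (q - 1)*(q + 2)*(q + 2)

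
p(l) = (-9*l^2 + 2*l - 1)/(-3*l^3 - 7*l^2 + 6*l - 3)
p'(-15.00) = -0.02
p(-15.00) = -0.24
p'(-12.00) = -0.03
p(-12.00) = -0.32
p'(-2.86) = -49.70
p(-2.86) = 11.10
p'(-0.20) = -0.51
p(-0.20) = 0.39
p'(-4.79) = -0.89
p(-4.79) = -1.58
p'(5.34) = -0.05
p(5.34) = 0.39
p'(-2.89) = -66.03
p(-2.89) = 12.82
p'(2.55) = -0.17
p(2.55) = 0.66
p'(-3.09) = -189212.47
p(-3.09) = -693.90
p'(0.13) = 0.80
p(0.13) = 0.38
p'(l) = (2 - 18*l)/(-3*l^3 - 7*l^2 + 6*l - 3) + (-9*l^2 + 2*l - 1)*(9*l^2 + 14*l - 6)/(-3*l^3 - 7*l^2 + 6*l - 3)^2 = l*(-27*l^3 + 12*l^2 - 49*l + 40)/(9*l^6 + 42*l^5 + 13*l^4 - 66*l^3 + 78*l^2 - 36*l + 9)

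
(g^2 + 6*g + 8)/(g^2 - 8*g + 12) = (g^2 + 6*g + 8)/(g^2 - 8*g + 12)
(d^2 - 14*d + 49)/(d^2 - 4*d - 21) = (d - 7)/(d + 3)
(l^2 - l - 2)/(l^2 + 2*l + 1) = (l - 2)/(l + 1)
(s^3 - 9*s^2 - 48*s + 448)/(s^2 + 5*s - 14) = (s^2 - 16*s + 64)/(s - 2)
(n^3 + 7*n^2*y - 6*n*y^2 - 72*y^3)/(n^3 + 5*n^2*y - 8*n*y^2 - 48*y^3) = (n + 6*y)/(n + 4*y)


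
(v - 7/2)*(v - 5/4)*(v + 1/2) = v^3 - 17*v^2/4 + 2*v + 35/16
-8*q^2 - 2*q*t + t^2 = (-4*q + t)*(2*q + t)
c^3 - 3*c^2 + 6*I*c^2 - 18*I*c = c*(c - 3)*(c + 6*I)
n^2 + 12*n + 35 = (n + 5)*(n + 7)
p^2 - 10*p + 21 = (p - 7)*(p - 3)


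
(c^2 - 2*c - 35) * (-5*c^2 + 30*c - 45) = -5*c^4 + 40*c^3 + 70*c^2 - 960*c + 1575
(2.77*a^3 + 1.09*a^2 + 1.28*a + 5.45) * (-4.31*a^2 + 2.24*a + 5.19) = -11.9387*a^5 + 1.5069*a^4 + 11.3011*a^3 - 14.9652*a^2 + 18.8512*a + 28.2855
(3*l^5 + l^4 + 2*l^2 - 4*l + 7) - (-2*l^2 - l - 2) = 3*l^5 + l^4 + 4*l^2 - 3*l + 9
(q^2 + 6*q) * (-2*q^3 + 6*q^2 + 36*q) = -2*q^5 - 6*q^4 + 72*q^3 + 216*q^2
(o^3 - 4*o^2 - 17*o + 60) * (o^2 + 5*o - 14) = o^5 + o^4 - 51*o^3 + 31*o^2 + 538*o - 840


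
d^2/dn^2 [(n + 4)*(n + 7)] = 2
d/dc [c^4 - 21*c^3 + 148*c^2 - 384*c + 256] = 4*c^3 - 63*c^2 + 296*c - 384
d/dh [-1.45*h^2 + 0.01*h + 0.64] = 0.01 - 2.9*h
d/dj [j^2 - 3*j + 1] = 2*j - 3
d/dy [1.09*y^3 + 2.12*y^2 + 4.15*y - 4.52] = 3.27*y^2 + 4.24*y + 4.15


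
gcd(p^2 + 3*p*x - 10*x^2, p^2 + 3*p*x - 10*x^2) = -p^2 - 3*p*x + 10*x^2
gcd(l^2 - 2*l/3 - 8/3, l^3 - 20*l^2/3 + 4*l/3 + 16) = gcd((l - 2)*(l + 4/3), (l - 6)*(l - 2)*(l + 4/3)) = l^2 - 2*l/3 - 8/3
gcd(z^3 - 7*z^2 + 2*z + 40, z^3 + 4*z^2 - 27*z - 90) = z - 5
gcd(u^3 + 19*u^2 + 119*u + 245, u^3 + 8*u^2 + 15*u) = u + 5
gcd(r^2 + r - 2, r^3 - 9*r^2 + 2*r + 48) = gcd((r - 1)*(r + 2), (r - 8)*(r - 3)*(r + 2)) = r + 2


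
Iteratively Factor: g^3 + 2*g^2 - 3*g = (g + 3)*(g^2 - g) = g*(g + 3)*(g - 1)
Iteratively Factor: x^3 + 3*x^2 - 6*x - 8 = (x - 2)*(x^2 + 5*x + 4) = (x - 2)*(x + 1)*(x + 4)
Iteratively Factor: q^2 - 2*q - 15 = (q + 3)*(q - 5)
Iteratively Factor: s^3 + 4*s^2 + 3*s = (s + 3)*(s^2 + s) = (s + 1)*(s + 3)*(s)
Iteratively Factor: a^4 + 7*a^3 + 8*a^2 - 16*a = (a + 4)*(a^3 + 3*a^2 - 4*a) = a*(a + 4)*(a^2 + 3*a - 4) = a*(a + 4)^2*(a - 1)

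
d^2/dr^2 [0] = 0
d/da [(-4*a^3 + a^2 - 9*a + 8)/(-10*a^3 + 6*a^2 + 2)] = (-7*a^4 - 90*a^3 + 135*a^2 - 46*a - 9)/(2*(25*a^6 - 30*a^5 + 9*a^4 - 10*a^3 + 6*a^2 + 1))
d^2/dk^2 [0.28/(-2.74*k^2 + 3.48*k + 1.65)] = (-4.204256*k^2 + 5.339712*k + 0.28*(5.48*k - 3.48)*(10.96*k - 6.96) + 2.53176)/(-2.74*k^2 + 3.48*k + 1.65)^3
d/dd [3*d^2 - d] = 6*d - 1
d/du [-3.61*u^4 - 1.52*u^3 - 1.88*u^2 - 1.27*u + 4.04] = -14.44*u^3 - 4.56*u^2 - 3.76*u - 1.27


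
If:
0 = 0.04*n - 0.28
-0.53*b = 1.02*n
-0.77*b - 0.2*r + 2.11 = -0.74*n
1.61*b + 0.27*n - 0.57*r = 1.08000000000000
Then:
No Solution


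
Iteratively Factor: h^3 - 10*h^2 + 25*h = (h)*(h^2 - 10*h + 25) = h*(h - 5)*(h - 5)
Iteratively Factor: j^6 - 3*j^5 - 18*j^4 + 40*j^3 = (j + 4)*(j^5 - 7*j^4 + 10*j^3) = (j - 2)*(j + 4)*(j^4 - 5*j^3) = j*(j - 2)*(j + 4)*(j^3 - 5*j^2) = j*(j - 5)*(j - 2)*(j + 4)*(j^2) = j^2*(j - 5)*(j - 2)*(j + 4)*(j)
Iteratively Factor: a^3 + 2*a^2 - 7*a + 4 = (a - 1)*(a^2 + 3*a - 4) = (a - 1)*(a + 4)*(a - 1)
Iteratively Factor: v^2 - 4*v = (v - 4)*(v)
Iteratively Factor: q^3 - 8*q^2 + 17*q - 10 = (q - 1)*(q^2 - 7*q + 10) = (q - 2)*(q - 1)*(q - 5)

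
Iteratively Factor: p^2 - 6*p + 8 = (p - 4)*(p - 2)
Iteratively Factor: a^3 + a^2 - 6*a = (a)*(a^2 + a - 6) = a*(a - 2)*(a + 3)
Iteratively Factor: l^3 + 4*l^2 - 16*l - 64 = (l - 4)*(l^2 + 8*l + 16) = (l - 4)*(l + 4)*(l + 4)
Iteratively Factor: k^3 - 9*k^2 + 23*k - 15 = (k - 3)*(k^2 - 6*k + 5) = (k - 3)*(k - 1)*(k - 5)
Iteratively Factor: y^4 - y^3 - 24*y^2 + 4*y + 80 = (y - 5)*(y^3 + 4*y^2 - 4*y - 16) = (y - 5)*(y - 2)*(y^2 + 6*y + 8) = (y - 5)*(y - 2)*(y + 4)*(y + 2)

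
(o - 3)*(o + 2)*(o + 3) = o^3 + 2*o^2 - 9*o - 18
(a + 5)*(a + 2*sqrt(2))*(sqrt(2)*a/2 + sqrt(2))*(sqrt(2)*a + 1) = a^4 + 5*sqrt(2)*a^3/2 + 7*a^3 + 12*a^2 + 35*sqrt(2)*a^2/2 + 14*a + 25*sqrt(2)*a + 20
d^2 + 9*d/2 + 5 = (d + 2)*(d + 5/2)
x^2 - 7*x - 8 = (x - 8)*(x + 1)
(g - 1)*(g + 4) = g^2 + 3*g - 4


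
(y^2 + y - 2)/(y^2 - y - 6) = (y - 1)/(y - 3)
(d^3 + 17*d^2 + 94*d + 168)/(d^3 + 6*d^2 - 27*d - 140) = (d + 6)/(d - 5)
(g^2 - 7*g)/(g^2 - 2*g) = (g - 7)/(g - 2)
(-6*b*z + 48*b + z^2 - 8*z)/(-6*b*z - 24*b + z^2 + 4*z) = (z - 8)/(z + 4)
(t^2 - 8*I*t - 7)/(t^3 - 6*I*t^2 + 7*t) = (t - I)/(t*(t + I))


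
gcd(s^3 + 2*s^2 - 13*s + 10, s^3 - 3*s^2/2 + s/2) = s - 1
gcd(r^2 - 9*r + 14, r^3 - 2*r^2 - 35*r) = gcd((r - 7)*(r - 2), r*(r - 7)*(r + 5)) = r - 7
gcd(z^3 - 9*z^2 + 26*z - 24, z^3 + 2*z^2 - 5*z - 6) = z - 2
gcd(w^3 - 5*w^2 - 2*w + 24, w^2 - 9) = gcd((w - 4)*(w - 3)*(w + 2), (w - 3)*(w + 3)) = w - 3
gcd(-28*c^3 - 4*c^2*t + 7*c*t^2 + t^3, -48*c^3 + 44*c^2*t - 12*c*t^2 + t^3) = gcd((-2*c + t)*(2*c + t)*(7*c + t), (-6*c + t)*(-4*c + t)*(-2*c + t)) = -2*c + t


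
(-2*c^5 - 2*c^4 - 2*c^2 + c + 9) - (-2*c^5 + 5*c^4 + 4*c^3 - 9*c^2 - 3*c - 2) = -7*c^4 - 4*c^3 + 7*c^2 + 4*c + 11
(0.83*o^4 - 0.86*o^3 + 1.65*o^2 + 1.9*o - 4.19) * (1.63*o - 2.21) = 1.3529*o^5 - 3.2361*o^4 + 4.5901*o^3 - 0.5495*o^2 - 11.0287*o + 9.2599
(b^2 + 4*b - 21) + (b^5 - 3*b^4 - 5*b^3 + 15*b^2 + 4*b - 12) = b^5 - 3*b^4 - 5*b^3 + 16*b^2 + 8*b - 33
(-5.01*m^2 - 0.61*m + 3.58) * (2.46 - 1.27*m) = 6.3627*m^3 - 11.5499*m^2 - 6.0472*m + 8.8068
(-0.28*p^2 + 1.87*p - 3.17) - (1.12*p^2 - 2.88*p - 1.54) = -1.4*p^2 + 4.75*p - 1.63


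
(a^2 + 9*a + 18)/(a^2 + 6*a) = (a + 3)/a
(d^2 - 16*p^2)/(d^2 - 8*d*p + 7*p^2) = (d^2 - 16*p^2)/(d^2 - 8*d*p + 7*p^2)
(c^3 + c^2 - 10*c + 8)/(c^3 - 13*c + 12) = (c - 2)/(c - 3)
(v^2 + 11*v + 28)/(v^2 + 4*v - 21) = (v + 4)/(v - 3)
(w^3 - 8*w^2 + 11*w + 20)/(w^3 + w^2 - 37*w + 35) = (w^2 - 3*w - 4)/(w^2 + 6*w - 7)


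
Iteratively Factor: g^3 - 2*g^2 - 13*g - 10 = (g + 1)*(g^2 - 3*g - 10) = (g + 1)*(g + 2)*(g - 5)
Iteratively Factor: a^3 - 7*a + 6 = (a + 3)*(a^2 - 3*a + 2) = (a - 1)*(a + 3)*(a - 2)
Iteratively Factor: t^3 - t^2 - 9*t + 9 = (t + 3)*(t^2 - 4*t + 3) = (t - 1)*(t + 3)*(t - 3)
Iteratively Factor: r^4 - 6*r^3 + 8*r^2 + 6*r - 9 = (r - 3)*(r^3 - 3*r^2 - r + 3) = (r - 3)*(r - 1)*(r^2 - 2*r - 3) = (r - 3)^2*(r - 1)*(r + 1)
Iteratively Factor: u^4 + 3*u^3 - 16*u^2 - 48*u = (u - 4)*(u^3 + 7*u^2 + 12*u) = u*(u - 4)*(u^2 + 7*u + 12) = u*(u - 4)*(u + 3)*(u + 4)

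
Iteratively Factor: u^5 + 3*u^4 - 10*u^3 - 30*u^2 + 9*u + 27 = (u + 3)*(u^4 - 10*u^2 + 9) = (u + 3)^2*(u^3 - 3*u^2 - u + 3) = (u + 1)*(u + 3)^2*(u^2 - 4*u + 3) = (u - 1)*(u + 1)*(u + 3)^2*(u - 3)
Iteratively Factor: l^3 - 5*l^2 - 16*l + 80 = (l + 4)*(l^2 - 9*l + 20) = (l - 5)*(l + 4)*(l - 4)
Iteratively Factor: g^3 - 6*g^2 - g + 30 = (g - 3)*(g^2 - 3*g - 10) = (g - 5)*(g - 3)*(g + 2)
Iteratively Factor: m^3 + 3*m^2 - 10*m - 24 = (m - 3)*(m^2 + 6*m + 8) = (m - 3)*(m + 4)*(m + 2)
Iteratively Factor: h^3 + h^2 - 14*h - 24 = (h - 4)*(h^2 + 5*h + 6) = (h - 4)*(h + 3)*(h + 2)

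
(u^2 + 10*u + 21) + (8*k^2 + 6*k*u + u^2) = 8*k^2 + 6*k*u + 2*u^2 + 10*u + 21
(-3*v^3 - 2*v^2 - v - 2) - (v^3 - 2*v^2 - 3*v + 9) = -4*v^3 + 2*v - 11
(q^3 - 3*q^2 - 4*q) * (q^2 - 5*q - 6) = q^5 - 8*q^4 + 5*q^3 + 38*q^2 + 24*q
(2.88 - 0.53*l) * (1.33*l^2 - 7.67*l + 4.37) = -0.7049*l^3 + 7.8955*l^2 - 24.4057*l + 12.5856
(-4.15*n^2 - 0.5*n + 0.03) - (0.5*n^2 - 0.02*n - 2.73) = -4.65*n^2 - 0.48*n + 2.76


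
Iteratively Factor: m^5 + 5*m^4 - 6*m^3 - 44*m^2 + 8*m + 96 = (m - 2)*(m^4 + 7*m^3 + 8*m^2 - 28*m - 48) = (m - 2)^2*(m^3 + 9*m^2 + 26*m + 24) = (m - 2)^2*(m + 4)*(m^2 + 5*m + 6) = (m - 2)^2*(m + 3)*(m + 4)*(m + 2)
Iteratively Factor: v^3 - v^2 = (v)*(v^2 - v) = v*(v - 1)*(v)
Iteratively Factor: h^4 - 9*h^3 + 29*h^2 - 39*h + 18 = (h - 3)*(h^3 - 6*h^2 + 11*h - 6) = (h - 3)*(h - 1)*(h^2 - 5*h + 6) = (h - 3)^2*(h - 1)*(h - 2)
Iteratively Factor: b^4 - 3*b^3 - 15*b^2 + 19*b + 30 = (b - 5)*(b^3 + 2*b^2 - 5*b - 6) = (b - 5)*(b - 2)*(b^2 + 4*b + 3) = (b - 5)*(b - 2)*(b + 3)*(b + 1)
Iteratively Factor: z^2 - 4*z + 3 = (z - 3)*(z - 1)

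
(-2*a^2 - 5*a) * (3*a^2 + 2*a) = -6*a^4 - 19*a^3 - 10*a^2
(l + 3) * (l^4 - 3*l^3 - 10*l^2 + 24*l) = l^5 - 19*l^3 - 6*l^2 + 72*l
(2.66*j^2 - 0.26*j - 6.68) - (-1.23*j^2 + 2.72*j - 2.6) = 3.89*j^2 - 2.98*j - 4.08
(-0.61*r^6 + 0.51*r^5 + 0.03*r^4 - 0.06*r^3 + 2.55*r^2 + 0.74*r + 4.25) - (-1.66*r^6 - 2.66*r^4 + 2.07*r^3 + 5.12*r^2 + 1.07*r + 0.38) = 1.05*r^6 + 0.51*r^5 + 2.69*r^4 - 2.13*r^3 - 2.57*r^2 - 0.33*r + 3.87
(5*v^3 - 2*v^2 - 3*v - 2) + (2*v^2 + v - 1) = 5*v^3 - 2*v - 3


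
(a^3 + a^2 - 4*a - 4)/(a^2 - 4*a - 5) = (a^2 - 4)/(a - 5)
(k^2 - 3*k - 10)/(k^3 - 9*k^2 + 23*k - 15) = (k + 2)/(k^2 - 4*k + 3)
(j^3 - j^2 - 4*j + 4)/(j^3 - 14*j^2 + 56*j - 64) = (j^2 + j - 2)/(j^2 - 12*j + 32)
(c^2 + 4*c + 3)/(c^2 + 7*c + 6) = (c + 3)/(c + 6)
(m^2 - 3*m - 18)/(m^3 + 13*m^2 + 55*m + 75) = (m - 6)/(m^2 + 10*m + 25)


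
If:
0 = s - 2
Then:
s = 2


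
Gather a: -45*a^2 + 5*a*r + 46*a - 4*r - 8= -45*a^2 + a*(5*r + 46) - 4*r - 8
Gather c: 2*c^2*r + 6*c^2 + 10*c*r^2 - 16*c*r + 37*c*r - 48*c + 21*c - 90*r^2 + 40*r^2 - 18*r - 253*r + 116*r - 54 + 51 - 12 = c^2*(2*r + 6) + c*(10*r^2 + 21*r - 27) - 50*r^2 - 155*r - 15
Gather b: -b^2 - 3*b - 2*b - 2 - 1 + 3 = -b^2 - 5*b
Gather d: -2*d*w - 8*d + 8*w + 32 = d*(-2*w - 8) + 8*w + 32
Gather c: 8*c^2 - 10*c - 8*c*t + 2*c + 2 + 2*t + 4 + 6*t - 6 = 8*c^2 + c*(-8*t - 8) + 8*t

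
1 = 1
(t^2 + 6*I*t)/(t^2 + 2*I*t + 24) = t/(t - 4*I)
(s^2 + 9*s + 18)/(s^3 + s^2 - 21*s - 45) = (s + 6)/(s^2 - 2*s - 15)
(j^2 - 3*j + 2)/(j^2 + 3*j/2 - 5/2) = 2*(j - 2)/(2*j + 5)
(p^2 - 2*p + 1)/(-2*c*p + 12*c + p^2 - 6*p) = (-p^2 + 2*p - 1)/(2*c*p - 12*c - p^2 + 6*p)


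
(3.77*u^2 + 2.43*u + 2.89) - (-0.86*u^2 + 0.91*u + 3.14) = 4.63*u^2 + 1.52*u - 0.25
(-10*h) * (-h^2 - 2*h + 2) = 10*h^3 + 20*h^2 - 20*h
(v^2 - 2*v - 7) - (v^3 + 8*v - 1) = -v^3 + v^2 - 10*v - 6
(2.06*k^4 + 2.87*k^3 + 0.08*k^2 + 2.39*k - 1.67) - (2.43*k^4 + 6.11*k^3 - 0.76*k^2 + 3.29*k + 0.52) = -0.37*k^4 - 3.24*k^3 + 0.84*k^2 - 0.9*k - 2.19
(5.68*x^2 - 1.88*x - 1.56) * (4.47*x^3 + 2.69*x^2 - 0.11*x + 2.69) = 25.3896*x^5 + 6.8756*x^4 - 12.6552*x^3 + 11.2896*x^2 - 4.8856*x - 4.1964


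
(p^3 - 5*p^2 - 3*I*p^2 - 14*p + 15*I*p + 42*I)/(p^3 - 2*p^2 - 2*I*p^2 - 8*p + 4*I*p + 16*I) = (p^2 - p*(7 + 3*I) + 21*I)/(p^2 - 2*p*(2 + I) + 8*I)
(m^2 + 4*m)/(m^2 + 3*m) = (m + 4)/(m + 3)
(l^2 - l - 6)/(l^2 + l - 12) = (l + 2)/(l + 4)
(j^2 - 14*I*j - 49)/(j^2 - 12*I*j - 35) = (j - 7*I)/(j - 5*I)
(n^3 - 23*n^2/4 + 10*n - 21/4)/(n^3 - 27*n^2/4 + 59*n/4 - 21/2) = (n - 1)/(n - 2)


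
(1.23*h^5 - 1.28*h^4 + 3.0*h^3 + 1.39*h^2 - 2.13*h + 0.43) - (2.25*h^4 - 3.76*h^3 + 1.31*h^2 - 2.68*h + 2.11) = 1.23*h^5 - 3.53*h^4 + 6.76*h^3 + 0.0799999999999998*h^2 + 0.55*h - 1.68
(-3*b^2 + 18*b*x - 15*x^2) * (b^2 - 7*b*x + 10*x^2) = -3*b^4 + 39*b^3*x - 171*b^2*x^2 + 285*b*x^3 - 150*x^4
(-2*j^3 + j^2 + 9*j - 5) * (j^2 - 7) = -2*j^5 + j^4 + 23*j^3 - 12*j^2 - 63*j + 35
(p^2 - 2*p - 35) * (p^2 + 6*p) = p^4 + 4*p^3 - 47*p^2 - 210*p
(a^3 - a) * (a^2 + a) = a^5 + a^4 - a^3 - a^2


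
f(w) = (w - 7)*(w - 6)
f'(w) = 2*w - 13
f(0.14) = 40.20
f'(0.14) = -12.72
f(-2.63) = 83.11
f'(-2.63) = -18.26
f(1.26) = 27.21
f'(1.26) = -10.48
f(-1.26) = 59.97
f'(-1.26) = -15.52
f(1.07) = 29.23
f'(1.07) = -10.86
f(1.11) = 28.80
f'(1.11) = -10.78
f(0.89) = 31.22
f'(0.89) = -11.22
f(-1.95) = 71.15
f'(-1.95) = -16.90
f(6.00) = 0.00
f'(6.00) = -1.00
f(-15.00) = 462.00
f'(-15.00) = -43.00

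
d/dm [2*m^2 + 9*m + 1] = 4*m + 9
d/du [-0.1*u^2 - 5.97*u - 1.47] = -0.2*u - 5.97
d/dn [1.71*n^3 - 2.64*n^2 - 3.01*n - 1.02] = 5.13*n^2 - 5.28*n - 3.01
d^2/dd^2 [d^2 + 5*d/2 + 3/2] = 2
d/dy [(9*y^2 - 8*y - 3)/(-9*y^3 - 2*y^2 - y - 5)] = (81*y^4 - 144*y^3 - 106*y^2 - 102*y + 37)/(81*y^6 + 36*y^5 + 22*y^4 + 94*y^3 + 21*y^2 + 10*y + 25)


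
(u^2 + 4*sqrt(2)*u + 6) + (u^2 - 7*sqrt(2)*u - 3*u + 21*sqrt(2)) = 2*u^2 - 3*sqrt(2)*u - 3*u + 6 + 21*sqrt(2)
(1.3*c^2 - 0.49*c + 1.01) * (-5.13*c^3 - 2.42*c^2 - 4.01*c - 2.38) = -6.669*c^5 - 0.6323*c^4 - 9.2085*c^3 - 3.5733*c^2 - 2.8839*c - 2.4038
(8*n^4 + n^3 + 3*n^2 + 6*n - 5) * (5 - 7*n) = -56*n^5 + 33*n^4 - 16*n^3 - 27*n^2 + 65*n - 25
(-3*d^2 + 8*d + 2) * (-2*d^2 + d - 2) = 6*d^4 - 19*d^3 + 10*d^2 - 14*d - 4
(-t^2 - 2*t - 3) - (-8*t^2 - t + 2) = 7*t^2 - t - 5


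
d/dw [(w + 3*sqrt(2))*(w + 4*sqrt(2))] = 2*w + 7*sqrt(2)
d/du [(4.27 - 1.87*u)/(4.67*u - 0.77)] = (14.24577 - 86.39967*u)/(4.67*u - 0.77)^3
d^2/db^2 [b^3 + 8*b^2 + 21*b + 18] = 6*b + 16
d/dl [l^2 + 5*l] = 2*l + 5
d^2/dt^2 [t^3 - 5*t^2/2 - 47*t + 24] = 6*t - 5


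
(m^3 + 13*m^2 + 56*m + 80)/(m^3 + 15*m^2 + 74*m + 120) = (m + 4)/(m + 6)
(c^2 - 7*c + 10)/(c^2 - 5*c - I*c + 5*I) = (c - 2)/(c - I)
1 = 1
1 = 1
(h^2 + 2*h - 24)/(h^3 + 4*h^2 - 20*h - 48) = 1/(h + 2)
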